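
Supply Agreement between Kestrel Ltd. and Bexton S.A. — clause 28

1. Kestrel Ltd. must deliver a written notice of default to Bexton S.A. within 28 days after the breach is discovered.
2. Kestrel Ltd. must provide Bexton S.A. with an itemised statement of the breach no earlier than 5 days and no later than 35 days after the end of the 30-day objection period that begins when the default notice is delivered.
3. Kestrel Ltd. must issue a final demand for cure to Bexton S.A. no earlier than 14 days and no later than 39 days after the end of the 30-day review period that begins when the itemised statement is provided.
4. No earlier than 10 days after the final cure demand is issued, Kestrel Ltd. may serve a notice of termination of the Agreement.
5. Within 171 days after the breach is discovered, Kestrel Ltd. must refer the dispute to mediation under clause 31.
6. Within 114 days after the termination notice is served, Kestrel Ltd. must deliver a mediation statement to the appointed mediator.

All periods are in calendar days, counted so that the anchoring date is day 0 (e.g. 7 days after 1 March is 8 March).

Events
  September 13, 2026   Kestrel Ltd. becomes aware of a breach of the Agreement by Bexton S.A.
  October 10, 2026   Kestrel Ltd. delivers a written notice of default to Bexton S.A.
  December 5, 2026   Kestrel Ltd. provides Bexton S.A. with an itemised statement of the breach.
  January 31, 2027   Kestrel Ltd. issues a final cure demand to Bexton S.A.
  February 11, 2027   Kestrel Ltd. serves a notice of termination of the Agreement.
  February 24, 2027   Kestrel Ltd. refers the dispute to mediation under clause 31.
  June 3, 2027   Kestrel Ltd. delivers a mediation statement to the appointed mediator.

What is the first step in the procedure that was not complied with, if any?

None — every step was satisfied

Step 1 — counting 28 days from September 13, 2026 (when the breach is discovered) gives a deadline of October 11, 2026; completed October 10, 2026, before the deadline.
Step 2 — 5 and 35 days from November 9, 2026 (end of the 30-day objection period, which began when the default notice is delivered on October 10, 2026) are November 14, 2026 and December 14, 2026 respectively; December 5, 2026 falls inside that range.
Step 3 — 14 and 39 days from January 4, 2027 (end of the 30-day review period, which began when the itemised statement is provided on December 5, 2026) are January 18, 2027 and February 12, 2027 respectively; done January 31, 2027, which is between those dates.
Step 4 — must wait 10 days from January 31, 2027 (when the final cure demand is issued), so not before February 10, 2027; done February 11, 2027 — permitted.
Step 5 — counting 171 days from September 13, 2026 (when the breach is discovered) gives a deadline of March 3, 2027; February 24, 2027 is within that limit.
Step 6 — counting 114 days from February 11, 2027 (when the termination notice is served) gives a deadline of June 5, 2027; completed June 3, 2027, before the deadline.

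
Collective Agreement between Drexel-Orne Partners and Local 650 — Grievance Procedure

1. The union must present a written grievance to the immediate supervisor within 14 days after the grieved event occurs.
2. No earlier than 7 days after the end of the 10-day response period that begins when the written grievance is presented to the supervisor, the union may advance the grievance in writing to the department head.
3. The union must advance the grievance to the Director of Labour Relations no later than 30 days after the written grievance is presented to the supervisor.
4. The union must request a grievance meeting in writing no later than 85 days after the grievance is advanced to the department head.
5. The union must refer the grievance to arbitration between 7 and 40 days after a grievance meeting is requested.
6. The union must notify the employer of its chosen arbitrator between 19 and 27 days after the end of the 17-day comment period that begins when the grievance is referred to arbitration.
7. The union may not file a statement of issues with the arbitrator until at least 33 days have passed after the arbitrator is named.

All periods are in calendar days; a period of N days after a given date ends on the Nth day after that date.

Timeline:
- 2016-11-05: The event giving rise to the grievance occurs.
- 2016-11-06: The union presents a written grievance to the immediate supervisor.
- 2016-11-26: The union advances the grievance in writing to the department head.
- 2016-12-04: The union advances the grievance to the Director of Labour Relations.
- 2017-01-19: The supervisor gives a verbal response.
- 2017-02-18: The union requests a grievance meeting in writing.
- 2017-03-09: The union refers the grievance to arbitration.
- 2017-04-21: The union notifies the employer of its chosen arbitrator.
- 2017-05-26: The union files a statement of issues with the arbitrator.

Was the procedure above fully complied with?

Step 1: 14 days after 2016-11-05 (when the grieved event occurs) is 2016-11-19; done 2016-11-06 — timely.
Step 2: the earliest permitted date is 7 days after 2016-11-16 (end of the 10-day response period, which began when the written grievance is presented to the supervisor on 2016-11-06), i.e. 2016-11-23; 2016-11-26 is on or after that date.
Step 3: 30 days after 2016-11-06 (when the written grievance is presented to the supervisor) is 2016-12-06; completed 2016-12-04, before the deadline.
Step 4: 85 days after 2016-11-26 (when the grievance is advanced to the department head) is 2017-02-19; completed 2017-02-18, before the deadline.
Step 5: the window is 7–40 days after 2017-02-18 (when a grievance meeting is requested), so 2017-02-25 through 2017-03-30; done 2017-03-09 — within the window.
Step 6: the window is 19–27 days after 2017-03-26 (end of the 17-day comment period, which began when the grievance is referred to arbitration on 2017-03-09), so 2017-04-14 through 2017-04-22; done 2017-04-21, which is between those dates.
Step 7: the earliest permitted date is 33 days after 2017-04-21 (when the arbitrator is named), i.e. 2017-05-24; 2017-05-26 is on or after that date.

Yes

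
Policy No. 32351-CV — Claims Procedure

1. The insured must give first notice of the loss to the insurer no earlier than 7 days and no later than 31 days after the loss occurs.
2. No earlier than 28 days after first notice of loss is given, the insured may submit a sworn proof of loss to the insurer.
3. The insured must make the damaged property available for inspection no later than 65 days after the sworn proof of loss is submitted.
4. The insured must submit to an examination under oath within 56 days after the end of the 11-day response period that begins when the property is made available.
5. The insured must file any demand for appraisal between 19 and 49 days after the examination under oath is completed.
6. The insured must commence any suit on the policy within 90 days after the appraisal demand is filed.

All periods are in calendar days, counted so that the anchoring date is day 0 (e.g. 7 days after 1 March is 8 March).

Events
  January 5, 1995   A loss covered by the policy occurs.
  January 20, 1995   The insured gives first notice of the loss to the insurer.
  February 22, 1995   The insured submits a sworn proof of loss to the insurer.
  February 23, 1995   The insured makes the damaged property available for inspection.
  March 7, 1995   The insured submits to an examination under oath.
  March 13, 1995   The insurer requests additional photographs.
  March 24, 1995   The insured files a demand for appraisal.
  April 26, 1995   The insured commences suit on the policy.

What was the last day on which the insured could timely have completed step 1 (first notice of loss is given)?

February 5, 1995

Step 1 runs from January 5, 1995, when the loss occurs. The window is 7–31 days after January 5, 1995; it closes on February 5, 1995.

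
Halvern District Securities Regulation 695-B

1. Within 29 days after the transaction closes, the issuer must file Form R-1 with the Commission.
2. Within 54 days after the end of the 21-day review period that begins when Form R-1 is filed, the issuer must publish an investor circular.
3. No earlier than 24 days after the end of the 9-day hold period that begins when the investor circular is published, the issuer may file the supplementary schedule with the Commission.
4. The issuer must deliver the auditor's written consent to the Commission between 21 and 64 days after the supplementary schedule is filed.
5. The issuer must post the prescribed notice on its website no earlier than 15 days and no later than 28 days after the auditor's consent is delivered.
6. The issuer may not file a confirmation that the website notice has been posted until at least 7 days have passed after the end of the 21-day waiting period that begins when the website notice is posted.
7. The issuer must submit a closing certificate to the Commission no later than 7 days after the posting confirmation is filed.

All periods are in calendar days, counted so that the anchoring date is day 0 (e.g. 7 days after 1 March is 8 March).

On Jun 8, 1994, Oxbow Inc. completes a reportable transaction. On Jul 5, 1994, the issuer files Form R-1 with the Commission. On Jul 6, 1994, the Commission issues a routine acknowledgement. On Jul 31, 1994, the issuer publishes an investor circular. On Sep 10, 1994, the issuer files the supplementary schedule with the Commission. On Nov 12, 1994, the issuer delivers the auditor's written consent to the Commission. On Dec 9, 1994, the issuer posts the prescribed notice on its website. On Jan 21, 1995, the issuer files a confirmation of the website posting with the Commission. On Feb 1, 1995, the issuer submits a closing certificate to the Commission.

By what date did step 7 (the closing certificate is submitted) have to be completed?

Step 7 runs from Jan 21, 1995, when the posting confirmation is filed. 7 days after Jan 21, 1995 is Jan 28, 1995.

Jan 28, 1995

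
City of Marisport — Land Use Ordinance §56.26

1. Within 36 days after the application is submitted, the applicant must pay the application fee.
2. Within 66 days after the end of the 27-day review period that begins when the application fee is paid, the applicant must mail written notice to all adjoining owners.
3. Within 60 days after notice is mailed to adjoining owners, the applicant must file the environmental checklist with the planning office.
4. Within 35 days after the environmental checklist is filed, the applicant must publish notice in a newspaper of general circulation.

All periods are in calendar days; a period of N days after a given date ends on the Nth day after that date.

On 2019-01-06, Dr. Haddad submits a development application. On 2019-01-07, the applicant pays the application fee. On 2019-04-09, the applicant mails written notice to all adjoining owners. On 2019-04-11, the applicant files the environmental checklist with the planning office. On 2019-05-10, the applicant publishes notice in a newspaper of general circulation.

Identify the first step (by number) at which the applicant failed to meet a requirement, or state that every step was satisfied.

Step 1: 36 days after 2019-01-06 (when the application is submitted) is 2019-02-11; done 2019-01-07 — timely.
Step 2: 66 days after 2019-02-03 (end of the 27-day review period, which began when the application fee is paid on 2019-01-07) is 2019-04-10; 2019-04-09 is within that limit.
Step 3: 60 days after 2019-04-09 (when notice is mailed to adjoining owners) is 2019-06-08; 2019-04-11 is within that limit.
Step 4: 35 days after 2019-04-11 (when the environmental checklist is filed) is 2019-05-16; done 2019-05-10 — timely.

None — every step was satisfied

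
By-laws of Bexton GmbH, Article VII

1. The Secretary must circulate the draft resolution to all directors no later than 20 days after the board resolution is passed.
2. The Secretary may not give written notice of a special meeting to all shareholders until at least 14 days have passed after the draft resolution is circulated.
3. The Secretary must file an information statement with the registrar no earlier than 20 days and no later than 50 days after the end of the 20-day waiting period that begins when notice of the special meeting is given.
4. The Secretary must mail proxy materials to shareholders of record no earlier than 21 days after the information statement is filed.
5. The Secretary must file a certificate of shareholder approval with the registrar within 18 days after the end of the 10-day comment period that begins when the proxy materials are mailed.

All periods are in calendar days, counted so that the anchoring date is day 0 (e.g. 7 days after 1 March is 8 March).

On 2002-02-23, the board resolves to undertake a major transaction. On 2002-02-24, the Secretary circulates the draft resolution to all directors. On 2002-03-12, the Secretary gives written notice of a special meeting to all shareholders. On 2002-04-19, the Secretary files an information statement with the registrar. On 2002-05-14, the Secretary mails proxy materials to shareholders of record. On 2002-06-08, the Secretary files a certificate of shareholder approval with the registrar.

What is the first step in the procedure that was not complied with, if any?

Step 1 — counting 20 days from 2002-02-23 (when the board resolution is passed) gives a deadline of 2002-03-15; 2002-02-24 is within that limit.
Step 2 — must wait 14 days from 2002-02-24 (when the draft resolution is circulated), so not before 2002-03-10; done 2002-03-12 — permitted.
Step 3 — 20 and 50 days from 2002-04-01 (end of the 20-day waiting period, which began when notice of the special meeting is given on 2002-03-12) are 2002-04-21 and 2002-05-21 respectively; done 2002-04-19 — 2 days before the window opened.
The analysis stops there.

Step 3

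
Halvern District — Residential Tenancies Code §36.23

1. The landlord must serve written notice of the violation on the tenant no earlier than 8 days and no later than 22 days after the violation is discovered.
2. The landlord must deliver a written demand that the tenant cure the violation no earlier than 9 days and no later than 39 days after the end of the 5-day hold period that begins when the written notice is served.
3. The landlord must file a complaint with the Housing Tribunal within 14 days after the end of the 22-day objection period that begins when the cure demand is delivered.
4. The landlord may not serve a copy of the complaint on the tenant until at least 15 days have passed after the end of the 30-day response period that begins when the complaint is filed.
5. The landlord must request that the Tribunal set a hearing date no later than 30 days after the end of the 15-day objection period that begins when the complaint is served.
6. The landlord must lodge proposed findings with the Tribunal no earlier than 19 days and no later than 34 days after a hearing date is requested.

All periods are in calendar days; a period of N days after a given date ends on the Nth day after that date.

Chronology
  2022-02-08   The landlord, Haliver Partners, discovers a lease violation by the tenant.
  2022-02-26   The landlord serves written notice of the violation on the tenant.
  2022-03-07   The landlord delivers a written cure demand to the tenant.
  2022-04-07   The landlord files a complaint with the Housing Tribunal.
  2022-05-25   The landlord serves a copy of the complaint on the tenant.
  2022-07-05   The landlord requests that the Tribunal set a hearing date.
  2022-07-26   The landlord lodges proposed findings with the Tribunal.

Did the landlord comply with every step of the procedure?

Step 1 — 8 and 22 days from 2022-02-08 (when the violation is discovered) are 2022-02-16 and 2022-03-02 respectively; 2022-02-26 falls inside that range.
Step 2 — 9 and 39 days from 2022-03-03 (end of the 5-day hold period, which began when the written notice is served on 2022-02-26) are 2022-03-12 and 2022-04-11 respectively; 2022-03-07 is 5 days too early.

No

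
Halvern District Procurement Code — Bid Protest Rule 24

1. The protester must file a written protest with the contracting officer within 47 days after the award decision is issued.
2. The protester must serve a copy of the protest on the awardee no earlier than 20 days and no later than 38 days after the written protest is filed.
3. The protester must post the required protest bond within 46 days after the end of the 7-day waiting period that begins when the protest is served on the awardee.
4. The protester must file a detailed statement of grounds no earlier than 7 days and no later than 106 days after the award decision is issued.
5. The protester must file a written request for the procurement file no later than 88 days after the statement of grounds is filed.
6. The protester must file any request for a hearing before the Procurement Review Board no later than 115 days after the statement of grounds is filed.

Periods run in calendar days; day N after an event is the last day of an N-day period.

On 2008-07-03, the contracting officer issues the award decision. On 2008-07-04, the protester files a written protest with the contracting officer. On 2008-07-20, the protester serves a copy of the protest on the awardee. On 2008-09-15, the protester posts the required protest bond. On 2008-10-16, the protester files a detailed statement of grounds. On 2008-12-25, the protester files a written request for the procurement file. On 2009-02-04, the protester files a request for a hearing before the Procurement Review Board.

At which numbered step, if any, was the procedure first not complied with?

Step 1: 47 days after 2008-07-03 (when the award decision is issued) is 2008-08-19; 2008-07-04 is within that limit.
Step 2: the window is 20–38 days after 2008-07-04 (when the written protest is filed), so 2008-07-24 through 2008-08-11; 2008-07-20 is 4 days too early.
The procedure was therefore not followed at step 2.

Step 2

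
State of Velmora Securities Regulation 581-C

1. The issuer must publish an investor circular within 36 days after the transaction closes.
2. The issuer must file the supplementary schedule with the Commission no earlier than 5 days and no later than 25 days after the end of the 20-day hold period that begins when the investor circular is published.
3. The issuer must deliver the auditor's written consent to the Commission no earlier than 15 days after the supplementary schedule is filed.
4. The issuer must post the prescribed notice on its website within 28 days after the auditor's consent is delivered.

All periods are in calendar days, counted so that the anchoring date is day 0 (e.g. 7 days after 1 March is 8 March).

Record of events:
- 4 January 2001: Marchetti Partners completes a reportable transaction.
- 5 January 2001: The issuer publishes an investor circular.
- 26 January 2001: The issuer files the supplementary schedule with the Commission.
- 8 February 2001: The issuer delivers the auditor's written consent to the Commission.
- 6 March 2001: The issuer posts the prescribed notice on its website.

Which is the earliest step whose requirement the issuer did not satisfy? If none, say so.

Step 2

Step 1: 36 days after 4 January 2001 (when the transaction closes) is 9 February 2001; completed 5 January 2001, before the deadline.
Step 2: the window is 5–25 days after 25 January 2001 (end of the 20-day hold period, which began when the investor circular is published on 5 January 2001), so 30 January 2001 through 19 February 2001; done 26 January 2001 — 4 days before the window opened.
The procedure was therefore not followed at step 2.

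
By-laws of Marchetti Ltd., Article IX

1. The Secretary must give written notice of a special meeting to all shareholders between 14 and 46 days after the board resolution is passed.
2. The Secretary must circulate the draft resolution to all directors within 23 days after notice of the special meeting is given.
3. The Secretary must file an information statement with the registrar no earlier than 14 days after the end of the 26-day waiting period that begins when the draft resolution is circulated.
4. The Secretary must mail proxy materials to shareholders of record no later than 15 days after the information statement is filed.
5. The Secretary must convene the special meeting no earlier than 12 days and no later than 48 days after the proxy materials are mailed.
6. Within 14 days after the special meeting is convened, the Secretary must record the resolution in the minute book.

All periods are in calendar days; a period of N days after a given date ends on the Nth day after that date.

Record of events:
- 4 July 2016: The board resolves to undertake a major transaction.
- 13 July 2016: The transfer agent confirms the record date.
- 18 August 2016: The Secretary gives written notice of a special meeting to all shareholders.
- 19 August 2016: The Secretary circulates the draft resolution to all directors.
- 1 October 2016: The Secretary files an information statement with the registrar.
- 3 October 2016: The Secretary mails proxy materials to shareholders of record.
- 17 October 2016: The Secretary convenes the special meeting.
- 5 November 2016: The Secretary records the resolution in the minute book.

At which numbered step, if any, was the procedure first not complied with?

Step 6

Step 1: the window is 14–46 days after 4 July 2016 (when the board resolution is passed), so 18 July 2016 through 19 August 2016; 18 August 2016 falls inside that range.
Step 2: 23 days after 18 August 2016 (when notice of the special meeting is given) is 10 September 2016; completed 19 August 2016, before the deadline.
Step 3: the earliest permitted date is 14 days after 14 September 2016 (end of the 26-day waiting period, which began when the draft resolution is circulated on 19 August 2016), i.e. 28 September 2016; done 1 October 2016, after the minimum wait.
Step 4: 15 days after 1 October 2016 (when the information statement is filed) is 16 October 2016; 3 October 2016 is within that limit.
Step 5: the window is 12–48 days after 3 October 2016 (when the proxy materials are mailed), so 15 October 2016 through 20 November 2016; done 17 October 2016, which is between those dates.
Step 6: 14 days after 17 October 2016 (when the special meeting is convened) is 31 October 2016; done 5 November 2016 — 5 days late.
Later steps need not be reached.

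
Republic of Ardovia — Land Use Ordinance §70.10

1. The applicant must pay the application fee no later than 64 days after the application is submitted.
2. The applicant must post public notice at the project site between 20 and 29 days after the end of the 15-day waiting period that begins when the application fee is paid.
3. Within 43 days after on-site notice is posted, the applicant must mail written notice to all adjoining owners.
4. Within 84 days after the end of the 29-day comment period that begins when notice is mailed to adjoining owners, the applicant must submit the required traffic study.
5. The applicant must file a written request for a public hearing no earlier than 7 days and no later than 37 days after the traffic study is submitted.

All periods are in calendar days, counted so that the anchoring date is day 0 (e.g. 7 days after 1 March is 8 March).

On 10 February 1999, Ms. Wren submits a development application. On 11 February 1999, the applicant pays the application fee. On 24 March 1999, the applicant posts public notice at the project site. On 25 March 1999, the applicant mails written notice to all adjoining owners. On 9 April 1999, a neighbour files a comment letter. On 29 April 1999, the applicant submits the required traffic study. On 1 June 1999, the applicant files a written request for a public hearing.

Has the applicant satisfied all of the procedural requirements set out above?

Yes

Step 1 — counting 64 days from 10 February 1999 (when the application is submitted) gives a deadline of 15 April 1999; 11 February 1999 is within that limit.
Step 2 — 20 and 29 days from 26 February 1999 (end of the 15-day waiting period, which began when the application fee is paid on 11 February 1999) are 18 March 1999 and 27 March 1999 respectively; done 24 March 1999 — within the window.
Step 3 — counting 43 days from 24 March 1999 (when on-site notice is posted) gives a deadline of 6 May 1999; done 25 March 1999 — timely.
Step 4 — counting 84 days from 23 April 1999 (end of the 29-day comment period, which began when notice is mailed to adjoining owners on 25 March 1999) gives a deadline of 16 July 1999; done 29 April 1999 — timely.
Step 5 — 7 and 37 days from 29 April 1999 (when the traffic study is submitted) are 6 May 1999 and 5 June 1999 respectively; done 1 June 1999 — within the window.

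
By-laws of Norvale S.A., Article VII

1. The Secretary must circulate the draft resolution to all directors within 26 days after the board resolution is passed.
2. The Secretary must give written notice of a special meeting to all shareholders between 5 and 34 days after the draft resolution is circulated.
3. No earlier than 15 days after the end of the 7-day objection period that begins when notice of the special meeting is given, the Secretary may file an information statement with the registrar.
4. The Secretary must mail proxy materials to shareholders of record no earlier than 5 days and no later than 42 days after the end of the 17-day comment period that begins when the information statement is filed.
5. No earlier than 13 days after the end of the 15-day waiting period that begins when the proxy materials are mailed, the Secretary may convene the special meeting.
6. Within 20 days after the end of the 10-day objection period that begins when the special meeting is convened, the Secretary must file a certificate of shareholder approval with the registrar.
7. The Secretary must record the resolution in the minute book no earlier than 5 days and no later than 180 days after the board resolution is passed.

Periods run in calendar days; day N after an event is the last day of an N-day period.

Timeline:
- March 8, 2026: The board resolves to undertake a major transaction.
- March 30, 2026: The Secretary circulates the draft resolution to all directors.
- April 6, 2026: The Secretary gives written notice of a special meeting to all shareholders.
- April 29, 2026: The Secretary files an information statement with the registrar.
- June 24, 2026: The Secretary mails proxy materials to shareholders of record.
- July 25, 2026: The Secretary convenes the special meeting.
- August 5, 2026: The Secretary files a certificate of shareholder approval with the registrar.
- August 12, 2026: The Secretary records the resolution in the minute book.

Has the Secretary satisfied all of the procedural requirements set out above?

Yes

(1) due by March 8, 2026 + 26 days = April 3, 2026; completed March 30, 2026, before the deadline.
(2) the permitted window runs from March 30, 2026 + 5 = April 4, 2026 to March 30, 2026 + 34 = May 3, 2026; done April 6, 2026, which is between those dates.
(3) permitted from April 13, 2026 + 15 days = April 28, 2026 onward; April 29, 2026 is on or after that date.
(4) the permitted window runs from May 16, 2026 + 5 = May 21, 2026 to May 16, 2026 + 42 = June 27, 2026; June 24, 2026 falls inside that range.
(5) permitted from July 9, 2026 + 13 days = July 22, 2026 onward; done July 25, 2026, after the minimum wait.
(6) due by August 4, 2026 + 20 days = August 24, 2026; August 5, 2026 is within that limit.
(7) the permitted window runs from March 8, 2026 + 5 = March 13, 2026 to March 8, 2026 + 180 = September 4, 2026; done August 12, 2026, which is between those dates.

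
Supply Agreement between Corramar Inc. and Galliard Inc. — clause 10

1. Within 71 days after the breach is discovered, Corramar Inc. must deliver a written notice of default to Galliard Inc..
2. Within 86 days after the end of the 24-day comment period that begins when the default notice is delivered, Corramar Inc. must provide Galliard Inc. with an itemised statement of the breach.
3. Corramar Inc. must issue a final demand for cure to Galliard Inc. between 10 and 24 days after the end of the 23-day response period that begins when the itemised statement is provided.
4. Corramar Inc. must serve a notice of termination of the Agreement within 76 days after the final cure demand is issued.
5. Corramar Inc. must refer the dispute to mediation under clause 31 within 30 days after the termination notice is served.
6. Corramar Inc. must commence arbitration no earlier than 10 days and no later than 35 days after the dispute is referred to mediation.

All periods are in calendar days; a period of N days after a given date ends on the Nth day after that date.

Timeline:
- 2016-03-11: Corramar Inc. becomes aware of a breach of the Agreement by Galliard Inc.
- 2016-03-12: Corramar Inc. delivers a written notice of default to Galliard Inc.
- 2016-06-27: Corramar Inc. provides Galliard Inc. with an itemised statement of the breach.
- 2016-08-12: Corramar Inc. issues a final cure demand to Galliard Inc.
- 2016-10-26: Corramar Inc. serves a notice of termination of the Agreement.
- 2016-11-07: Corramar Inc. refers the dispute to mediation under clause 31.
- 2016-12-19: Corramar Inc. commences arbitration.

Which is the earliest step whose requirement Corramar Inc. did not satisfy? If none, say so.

Step 6

(1) due by 2016-03-11 + 71 days = 2016-05-21; 2016-03-12 is within that limit.
(2) due by 2016-04-05 + 86 days = 2016-06-30; 2016-06-27 is within that limit.
(3) the permitted window runs from 2016-07-20 + 10 = 2016-07-30 to 2016-07-20 + 24 = 2016-08-13; done 2016-08-12 — within the window.
(4) due by 2016-08-12 + 76 days = 2016-10-27; done 2016-10-26 — timely.
(5) due by 2016-10-26 + 30 days = 2016-11-25; done 2016-11-07 — timely.
(6) the permitted window runs from 2016-11-07 + 10 = 2016-11-17 to 2016-11-07 + 35 = 2016-12-12; 2016-12-19 is 7 days past the end of the window.
The procedure was therefore not followed at step 6.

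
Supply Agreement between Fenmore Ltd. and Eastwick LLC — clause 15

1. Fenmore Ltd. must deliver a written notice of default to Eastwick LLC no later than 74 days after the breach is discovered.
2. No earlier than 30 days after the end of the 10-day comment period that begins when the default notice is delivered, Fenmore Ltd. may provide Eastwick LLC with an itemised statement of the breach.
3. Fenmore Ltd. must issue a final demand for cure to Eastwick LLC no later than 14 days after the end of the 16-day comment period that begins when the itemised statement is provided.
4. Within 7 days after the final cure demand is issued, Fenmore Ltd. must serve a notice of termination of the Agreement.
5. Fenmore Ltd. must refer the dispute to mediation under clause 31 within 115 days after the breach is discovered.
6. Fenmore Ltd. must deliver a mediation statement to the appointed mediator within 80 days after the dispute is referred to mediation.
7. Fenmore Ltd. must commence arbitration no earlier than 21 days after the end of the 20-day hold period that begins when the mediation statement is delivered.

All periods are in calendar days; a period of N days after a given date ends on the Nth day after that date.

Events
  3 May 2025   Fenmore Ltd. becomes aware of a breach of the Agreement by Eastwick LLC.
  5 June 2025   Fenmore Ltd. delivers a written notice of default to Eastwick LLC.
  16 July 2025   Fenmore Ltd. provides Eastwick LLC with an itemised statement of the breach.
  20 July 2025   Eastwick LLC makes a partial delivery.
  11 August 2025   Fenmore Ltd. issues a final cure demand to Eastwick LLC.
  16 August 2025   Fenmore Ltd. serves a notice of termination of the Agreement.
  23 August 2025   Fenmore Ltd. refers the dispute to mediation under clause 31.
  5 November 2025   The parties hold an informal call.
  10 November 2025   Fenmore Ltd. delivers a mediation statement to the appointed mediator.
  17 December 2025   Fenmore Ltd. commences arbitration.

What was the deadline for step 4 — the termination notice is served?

Step 4 runs from 11 August 2025, when the final cure demand is issued. 7 days after 11 August 2025 is 18 August 2025.

18 August 2025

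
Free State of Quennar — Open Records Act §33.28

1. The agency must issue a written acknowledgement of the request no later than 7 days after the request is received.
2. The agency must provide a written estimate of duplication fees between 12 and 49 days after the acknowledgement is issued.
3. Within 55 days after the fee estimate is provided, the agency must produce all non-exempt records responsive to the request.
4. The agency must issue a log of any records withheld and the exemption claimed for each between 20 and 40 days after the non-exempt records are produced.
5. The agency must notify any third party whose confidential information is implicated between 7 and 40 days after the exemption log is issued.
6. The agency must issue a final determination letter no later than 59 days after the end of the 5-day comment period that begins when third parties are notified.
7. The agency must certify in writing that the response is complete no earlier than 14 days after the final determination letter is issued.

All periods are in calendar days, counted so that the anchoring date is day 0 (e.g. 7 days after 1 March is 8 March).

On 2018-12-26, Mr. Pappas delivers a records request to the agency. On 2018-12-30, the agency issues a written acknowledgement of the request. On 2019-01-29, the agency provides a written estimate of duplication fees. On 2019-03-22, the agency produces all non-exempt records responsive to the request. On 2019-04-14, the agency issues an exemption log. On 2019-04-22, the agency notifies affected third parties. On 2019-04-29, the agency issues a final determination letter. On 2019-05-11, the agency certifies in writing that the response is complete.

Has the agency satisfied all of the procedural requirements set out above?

(1) due by 2018-12-26 + 7 days = 2019-01-02; completed 2018-12-30, before the deadline.
(2) the permitted window runs from 2018-12-30 + 12 = 2019-01-11 to 2018-12-30 + 49 = 2019-02-17; 2019-01-29 falls inside that range.
(3) due by 2019-01-29 + 55 days = 2019-03-25; 2019-03-22 is within that limit.
(4) the permitted window runs from 2019-03-22 + 20 = 2019-04-11 to 2019-03-22 + 40 = 2019-05-01; done 2019-04-14 — within the window.
(5) the permitted window runs from 2019-04-14 + 7 = 2019-04-21 to 2019-04-14 + 40 = 2019-05-24; done 2019-04-22 — within the window.
(6) due by 2019-04-27 + 59 days = 2019-06-25; 2019-04-29 is within that limit.
(7) permitted from 2019-04-29 + 14 days = 2019-05-13 onward; done 2019-05-11 — 2 days too early.
The procedure was therefore not followed at step 7.

No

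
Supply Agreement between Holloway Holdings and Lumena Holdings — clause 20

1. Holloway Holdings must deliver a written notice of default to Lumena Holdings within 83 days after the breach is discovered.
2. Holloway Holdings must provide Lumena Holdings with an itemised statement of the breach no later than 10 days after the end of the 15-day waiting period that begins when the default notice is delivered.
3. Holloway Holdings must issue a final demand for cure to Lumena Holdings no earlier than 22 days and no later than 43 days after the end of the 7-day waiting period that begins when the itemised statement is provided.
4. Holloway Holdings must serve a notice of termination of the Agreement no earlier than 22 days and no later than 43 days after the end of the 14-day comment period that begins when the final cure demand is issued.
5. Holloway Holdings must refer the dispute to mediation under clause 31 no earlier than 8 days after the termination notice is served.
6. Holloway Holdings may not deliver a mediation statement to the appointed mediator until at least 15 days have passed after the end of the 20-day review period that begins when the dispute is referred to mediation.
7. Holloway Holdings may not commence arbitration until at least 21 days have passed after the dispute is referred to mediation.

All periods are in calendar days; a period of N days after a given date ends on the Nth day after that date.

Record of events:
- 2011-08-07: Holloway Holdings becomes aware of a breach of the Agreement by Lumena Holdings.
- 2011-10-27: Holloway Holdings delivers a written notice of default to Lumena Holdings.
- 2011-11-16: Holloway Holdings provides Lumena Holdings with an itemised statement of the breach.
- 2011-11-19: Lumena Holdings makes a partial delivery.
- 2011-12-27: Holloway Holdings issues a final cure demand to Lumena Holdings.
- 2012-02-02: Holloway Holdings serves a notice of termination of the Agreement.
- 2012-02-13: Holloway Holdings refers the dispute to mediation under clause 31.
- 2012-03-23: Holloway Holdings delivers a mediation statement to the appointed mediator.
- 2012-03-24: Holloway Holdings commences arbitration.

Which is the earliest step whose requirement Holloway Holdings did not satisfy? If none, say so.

None — every step was satisfied

Step 1 — counting 83 days from 2011-08-07 (when the breach is discovered) gives a deadline of 2011-10-29; 2011-10-27 is within that limit.
Step 2 — counting 10 days from 2011-11-11 (end of the 15-day waiting period, which began when the default notice is delivered on 2011-10-27) gives a deadline of 2011-11-21; 2011-11-16 is within that limit.
Step 3 — 22 and 43 days from 2011-11-23 (end of the 7-day waiting period, which began when the itemised statement is provided on 2011-11-16) are 2011-12-15 and 2012-01-05 respectively; done 2011-12-27, which is between those dates.
Step 4 — 22 and 43 days from 2012-01-10 (end of the 14-day comment period, which began when the final cure demand is issued on 2011-12-27) are 2012-02-01 and 2012-02-22 respectively; done 2012-02-02, which is between those dates.
Step 5 — must wait 8 days from 2012-02-02 (when the termination notice is served), so not before 2012-02-10; done 2012-02-13 — permitted.
Step 6 — must wait 15 days from 2012-03-04 (end of the 20-day review period, which began when the dispute is referred to mediation on 2012-02-13), so not before 2012-03-19; done 2012-03-23 — permitted.
Step 7 — must wait 21 days from 2012-02-13 (when the dispute is referred to mediation), so not before 2012-03-05; done 2012-03-24, after the minimum wait.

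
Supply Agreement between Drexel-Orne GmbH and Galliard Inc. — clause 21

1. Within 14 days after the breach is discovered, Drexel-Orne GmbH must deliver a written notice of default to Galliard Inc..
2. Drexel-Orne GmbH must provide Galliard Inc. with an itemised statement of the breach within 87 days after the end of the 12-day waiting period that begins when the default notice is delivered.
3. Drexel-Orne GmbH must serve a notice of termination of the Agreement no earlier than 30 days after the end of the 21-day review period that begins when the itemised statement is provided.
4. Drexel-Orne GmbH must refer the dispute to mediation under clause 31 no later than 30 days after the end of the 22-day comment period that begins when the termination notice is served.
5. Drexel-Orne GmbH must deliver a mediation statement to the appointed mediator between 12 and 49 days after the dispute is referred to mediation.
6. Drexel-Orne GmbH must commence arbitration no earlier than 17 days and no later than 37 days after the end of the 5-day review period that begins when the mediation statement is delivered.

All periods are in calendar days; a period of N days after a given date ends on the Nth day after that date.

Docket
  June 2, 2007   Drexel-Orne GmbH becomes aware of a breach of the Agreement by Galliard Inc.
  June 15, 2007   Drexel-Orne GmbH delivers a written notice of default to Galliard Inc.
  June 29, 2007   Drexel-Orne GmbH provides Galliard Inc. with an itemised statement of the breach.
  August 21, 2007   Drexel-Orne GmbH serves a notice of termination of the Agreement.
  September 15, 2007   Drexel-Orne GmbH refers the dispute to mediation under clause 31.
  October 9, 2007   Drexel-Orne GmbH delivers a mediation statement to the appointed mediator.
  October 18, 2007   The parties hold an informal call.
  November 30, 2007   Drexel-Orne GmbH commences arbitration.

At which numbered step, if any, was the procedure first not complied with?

Step 6

Step 1 — counting 14 days from June 2, 2007 (when the breach is discovered) gives a deadline of June 16, 2007; done June 15, 2007 — timely.
Step 2 — counting 87 days from June 27, 2007 (end of the 12-day waiting period, which began when the default notice is delivered on June 15, 2007) gives a deadline of September 22, 2007; June 29, 2007 is within that limit.
Step 3 — must wait 30 days from July 20, 2007 (end of the 21-day review period, which began when the itemised statement is provided on June 29, 2007), so not before August 19, 2007; done August 21, 2007, after the minimum wait.
Step 4 — counting 30 days from September 12, 2007 (end of the 22-day comment period, which began when the termination notice is served on August 21, 2007) gives a deadline of October 12, 2007; completed September 15, 2007, before the deadline.
Step 5 — 12 and 49 days from September 15, 2007 (when the dispute is referred to mediation) are September 27, 2007 and November 3, 2007 respectively; done October 9, 2007 — within the window.
Step 6 — 17 and 37 days from October 14, 2007 (end of the 5-day review period, which began when the mediation statement is delivered on October 9, 2007) are October 31, 2007 and November 20, 2007 respectively; done November 30, 2007 — 10 days after the window closed.
Later steps need not be reached.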